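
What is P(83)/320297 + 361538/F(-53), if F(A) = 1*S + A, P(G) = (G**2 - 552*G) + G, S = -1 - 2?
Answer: -697600675/108052 ≈ -6456.2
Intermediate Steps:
S = -3
P(G) = G**2 - 551*G
F(A) = -3 + A (F(A) = 1*(-3) + A = -3 + A)
P(83)/320297 + 361538/F(-53) = (83*(-551 + 83))/320297 + 361538/(-3 - 53) = (83*(-468))*(1/320297) + 361538/(-56) = -38844*1/320297 + 361538*(-1/56) = -468/3859 - 180769/28 = -697600675/108052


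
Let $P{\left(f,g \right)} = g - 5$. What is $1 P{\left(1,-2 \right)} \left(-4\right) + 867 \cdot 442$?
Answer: $383242$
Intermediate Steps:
$P{\left(f,g \right)} = -5 + g$ ($P{\left(f,g \right)} = g - 5 = -5 + g$)
$1 P{\left(1,-2 \right)} \left(-4\right) + 867 \cdot 442 = 1 \left(-5 - 2\right) \left(-4\right) + 867 \cdot 442 = 1 \left(-7\right) \left(-4\right) + 383214 = \left(-7\right) \left(-4\right) + 383214 = 28 + 383214 = 383242$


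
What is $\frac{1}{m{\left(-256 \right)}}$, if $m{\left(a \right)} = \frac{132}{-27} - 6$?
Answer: $- \frac{9}{98} \approx -0.091837$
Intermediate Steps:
$m{\left(a \right)} = - \frac{98}{9}$ ($m{\left(a \right)} = 132 \left(- \frac{1}{27}\right) - 6 = - \frac{44}{9} - 6 = - \frac{98}{9}$)
$\frac{1}{m{\left(-256 \right)}} = \frac{1}{- \frac{98}{9}} = - \frac{9}{98}$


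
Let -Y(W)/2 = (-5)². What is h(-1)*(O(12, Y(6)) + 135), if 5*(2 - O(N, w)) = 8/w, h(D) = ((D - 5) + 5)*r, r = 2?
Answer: -34258/125 ≈ -274.06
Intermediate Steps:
h(D) = 2*D (h(D) = ((D - 5) + 5)*2 = ((-5 + D) + 5)*2 = D*2 = 2*D)
Y(W) = -50 (Y(W) = -2*(-5)² = -2*25 = -50)
O(N, w) = 2 - 8/(5*w)
h(-1)*(O(12, Y(6)) + 135) = (2*(-1))*((2 - 8/5/(-50)) + 135) = -2*((2 - 8/5*(-1/50)) + 135) = -2*((2 + 4/125) + 135) = -2*(254/125 + 135) = -2*17129/125 = -34258/125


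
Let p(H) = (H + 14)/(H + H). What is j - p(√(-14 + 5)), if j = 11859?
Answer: 23717/2 + 7*I/3 ≈ 11859.0 + 2.3333*I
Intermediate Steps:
p(H) = (14 + H)/(2*H) (p(H) = (14 + H)/((2*H)) = (14 + H)*(1/(2*H)) = (14 + H)/(2*H))
j - p(√(-14 + 5)) = 11859 - (14 + √(-14 + 5))/(2*(√(-14 + 5))) = 11859 - (14 + √(-9))/(2*(√(-9))) = 11859 - (14 + 3*I)/(2*(3*I)) = 11859 - (-I/3)*(14 + 3*I)/2 = 11859 - (-1)*I*(14 + 3*I)/6 = 11859 + I*(14 + 3*I)/6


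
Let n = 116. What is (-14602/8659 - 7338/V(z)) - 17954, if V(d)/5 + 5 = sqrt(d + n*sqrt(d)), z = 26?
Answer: -22211184/1237 + 7338/(25 - 5*sqrt(26 + 116*sqrt(26))) ≈ -18030.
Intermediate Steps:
V(d) = -25 + 5*sqrt(d + 116*sqrt(d))
(-14602/8659 - 7338/V(z)) - 17954 = (-14602/8659 - 7338/(-25 + 5*sqrt(26 + 116*sqrt(26)))) - 17954 = (-14602*1/8659 - 7338/(-25 + 5*sqrt(26 + 116*sqrt(26)))) - 17954 = (-2086/1237 - 7338/(-25 + 5*sqrt(26 + 116*sqrt(26)))) - 17954 = -22211184/1237 - 7338/(-25 + 5*sqrt(26 + 116*sqrt(26)))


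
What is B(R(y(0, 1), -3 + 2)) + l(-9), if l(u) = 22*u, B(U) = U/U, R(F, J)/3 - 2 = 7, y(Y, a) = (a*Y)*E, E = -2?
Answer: -197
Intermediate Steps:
y(Y, a) = -2*Y*a (y(Y, a) = (a*Y)*(-2) = (Y*a)*(-2) = -2*Y*a)
R(F, J) = 27 (R(F, J) = 6 + 3*7 = 6 + 21 = 27)
B(U) = 1
B(R(y(0, 1), -3 + 2)) + l(-9) = 1 + 22*(-9) = 1 - 198 = -197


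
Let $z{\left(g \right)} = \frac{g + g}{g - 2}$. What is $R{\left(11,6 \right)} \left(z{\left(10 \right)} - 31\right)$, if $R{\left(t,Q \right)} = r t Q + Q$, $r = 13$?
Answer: $-24624$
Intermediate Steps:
$z{\left(g \right)} = \frac{2 g}{-2 + g}$
$R{\left(t,Q \right)} = Q + 13 Q t$ ($R{\left(t,Q \right)} = 13 t Q + Q = 13 Q t + Q = Q + 13 Q t$)
$R{\left(11,6 \right)} \left(z{\left(10 \right)} - 31\right) = 6 \left(1 + 13 \cdot 11\right) \left(2 \cdot 10 \frac{1}{-2 + 10} - 31\right) = 6 \left(1 + 143\right) \left(2 \cdot 10 \cdot \frac{1}{8} - 31\right) = 6 \cdot 144 \left(2 \cdot 10 \cdot \frac{1}{8} - 31\right) = 864 \left(\frac{5}{2} - 31\right) = 864 \left(- \frac{57}{2}\right) = -24624$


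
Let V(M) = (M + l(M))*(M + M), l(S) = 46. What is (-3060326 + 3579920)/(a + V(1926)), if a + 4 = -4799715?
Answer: 519594/2796425 ≈ 0.18581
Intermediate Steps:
a = -4799719 (a = -4 - 4799715 = -4799719)
V(M) = 2*M*(46 + M) (V(M) = (M + 46)*(M + M) = (46 + M)*(2*M) = 2*M*(46 + M))
(-3060326 + 3579920)/(a + V(1926)) = (-3060326 + 3579920)/(-4799719 + 2*1926*(46 + 1926)) = 519594/(-4799719 + 2*1926*1972) = 519594/(-4799719 + 7596144) = 519594/2796425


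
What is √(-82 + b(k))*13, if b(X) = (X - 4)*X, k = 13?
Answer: 13*√35 ≈ 76.909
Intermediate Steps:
b(X) = X*(-4 + X) (b(X) = (-4 + X)*X = X*(-4 + X))
√(-82 + b(k))*13 = √(-82 + 13*(-4 + 13))*13 = √(-82 + 13*9)*13 = √(-82 + 117)*13 = √35*13 = 13*√35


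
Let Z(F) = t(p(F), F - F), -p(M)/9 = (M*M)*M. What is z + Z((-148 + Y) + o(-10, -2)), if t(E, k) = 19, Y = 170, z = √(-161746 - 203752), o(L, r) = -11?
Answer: 19 + I*√365498 ≈ 19.0 + 604.56*I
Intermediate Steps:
z = I*√365498 (z = √(-365498) = I*√365498 ≈ 604.56*I)
p(M) = -9*M³ (p(M) = -9*M*M*M = -9*M²*M = -9*M³)
Z(F) = 19
z + Z((-148 + Y) + o(-10, -2)) = I*√365498 + 19 = 19 + I*√365498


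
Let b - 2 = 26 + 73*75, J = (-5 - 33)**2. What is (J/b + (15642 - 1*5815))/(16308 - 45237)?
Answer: -18026475/53065429 ≈ -0.33970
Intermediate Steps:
J = 1444 (J = (-38)**2 = 1444)
b = 5503 (b = 2 + (26 + 73*75) = 2 + (26 + 5475) = 2 + 5501 = 5503)
(J/b + (15642 - 1*5815))/(16308 - 45237) = (1444/5503 + (15642 - 1*5815))/(16308 - 45237) = (1444*(1/5503) + (15642 - 5815))/(-28929) = (1444/5503 + 9827)*(-1/28929) = (54079425/5503)*(-1/28929) = -18026475/53065429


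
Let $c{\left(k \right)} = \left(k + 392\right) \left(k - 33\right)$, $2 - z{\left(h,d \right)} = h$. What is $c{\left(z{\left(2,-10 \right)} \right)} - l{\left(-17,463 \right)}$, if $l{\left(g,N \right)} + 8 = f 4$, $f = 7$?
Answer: $-12956$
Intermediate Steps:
$z{\left(h,d \right)} = 2 - h$
$l{\left(g,N \right)} = 20$ ($l{\left(g,N \right)} = -8 + 7 \cdot 4 = -8 + 28 = 20$)
$c{\left(k \right)} = \left(-33 + k\right) \left(392 + k\right)$ ($c{\left(k \right)} = \left(392 + k\right) \left(-33 + k\right) = \left(-33 + k\right) \left(392 + k\right)$)
$c{\left(z{\left(2,-10 \right)} \right)} - l{\left(-17,463 \right)} = \left(-12936 + \left(2 - 2\right)^{2} + 359 \left(2 - 2\right)\right) - 20 = \left(-12936 + 0^{2} + 359 \cdot 0\right) - 20 = \left(-12936 + 0 + 0\right) - 20 = -12936 - 20 = -12956$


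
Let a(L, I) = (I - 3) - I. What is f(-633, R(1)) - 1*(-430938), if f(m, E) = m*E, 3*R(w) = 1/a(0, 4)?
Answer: 1293025/3 ≈ 4.3101e+5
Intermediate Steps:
a(L, I) = -3 (a(L, I) = (-3 + I) - I = -3)
R(w) = -⅑ (R(w) = (⅓)/(-3) = (⅓)*(-⅓) = -⅑)
f(m, E) = E*m
f(-633, R(1)) - 1*(-430938) = -⅑*(-633) - 1*(-430938) = 211/3 + 430938 = 1293025/3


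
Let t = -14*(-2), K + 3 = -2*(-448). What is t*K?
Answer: 25004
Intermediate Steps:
K = 893 (K = -3 - 2*(-448) = -3 + 896 = 893)
t = 28
t*K = 28*893 = 25004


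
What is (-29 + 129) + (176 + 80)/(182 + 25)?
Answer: 20956/207 ≈ 101.24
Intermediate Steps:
(-29 + 129) + (176 + 80)/(182 + 25) = 100 + 256/207 = 20956/207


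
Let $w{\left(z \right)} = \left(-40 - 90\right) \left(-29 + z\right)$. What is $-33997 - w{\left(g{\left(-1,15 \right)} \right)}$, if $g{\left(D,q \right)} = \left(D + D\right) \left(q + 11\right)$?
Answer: $-44527$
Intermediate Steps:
$g{\left(D,q \right)} = 2 D \left(11 + q\right)$
$w{\left(z \right)} = 3770 - 130 z$ ($w{\left(z \right)} = - 130 \left(-29 + z\right) = 3770 - 130 z$)
$-33997 - w{\left(g{\left(-1,15 \right)} \right)} = -33997 - \left(3770 - 130 \cdot 2 \left(-1\right) \left(11 + 15\right)\right) = -33997 - \left(3770 - 130 \cdot 2 \left(-1\right) 26\right) = -33997 - \left(3770 - -6760\right) = -33997 - \left(3770 + 6760\right) = -33997 - 10530 = -44527$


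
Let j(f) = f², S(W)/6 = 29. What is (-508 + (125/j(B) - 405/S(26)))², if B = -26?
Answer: 100016740700569/384316816 ≈ 2.6025e+5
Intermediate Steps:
S(W) = 174 (S(W) = 6*29 = 174)
(-508 + (125/j(B) - 405/S(26)))² = (-508 + (125/((-26)²) - 405/174))² = (-508 + (125/676 - 405*1/174))² = (-508 + (125*(1/676) - 135/58))² = (-508 + (125/676 - 135/58))² = (-508 - 42005/19604)² = (-10000837/19604)² = 100016740700569/384316816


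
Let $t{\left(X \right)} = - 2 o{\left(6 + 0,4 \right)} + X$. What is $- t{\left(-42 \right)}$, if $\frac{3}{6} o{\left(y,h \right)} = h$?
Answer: $58$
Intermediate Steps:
$o{\left(y,h \right)} = 2 h$
$t{\left(X \right)} = -16 + X$ ($t{\left(X \right)} = - 2 \cdot 2 \cdot 4 + X = \left(-2\right) 8 + X = -16 + X$)
$- t{\left(-42 \right)} = - (-16 - 42) = \left(-1\right) \left(-58\right) = 58$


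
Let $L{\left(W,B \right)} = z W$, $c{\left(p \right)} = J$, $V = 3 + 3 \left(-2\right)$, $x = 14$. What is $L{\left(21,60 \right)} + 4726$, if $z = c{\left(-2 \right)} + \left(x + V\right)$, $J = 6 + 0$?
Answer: $5083$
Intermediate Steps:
$V = -3$ ($V = 3 - 6 = -3$)
$J = 6$
$c{\left(p \right)} = 6$
$z = 17$ ($z = 6 + \left(14 - 3\right) = 6 + 11 = 17$)
$L{\left(W,B \right)} = 17 W$
$L{\left(21,60 \right)} + 4726 = 17 \cdot 21 + 4726 = 357 + 4726 = 5083$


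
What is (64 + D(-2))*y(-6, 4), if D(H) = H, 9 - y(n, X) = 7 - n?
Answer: -248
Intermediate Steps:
y(n, X) = 2 + n (y(n, X) = 9 - (7 - n) = 9 + (-7 + n) = 2 + n)
(64 + D(-2))*y(-6, 4) = (64 - 2)*(2 - 6) = 62*(-4) = -248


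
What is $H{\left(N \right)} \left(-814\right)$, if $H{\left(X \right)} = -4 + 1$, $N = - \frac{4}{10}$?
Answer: $2442$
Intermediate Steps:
$N = - \frac{2}{5}$ ($N = \left(-4\right) \frac{1}{10} = - \frac{2}{5} \approx -0.4$)
$H{\left(X \right)} = -3$
$H{\left(N \right)} \left(-814\right) = \left(-3\right) \left(-814\right) = 2442$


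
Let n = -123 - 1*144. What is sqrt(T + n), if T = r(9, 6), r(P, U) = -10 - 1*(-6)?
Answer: I*sqrt(271) ≈ 16.462*I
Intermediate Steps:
n = -267 (n = -123 - 144 = -267)
r(P, U) = -4 (r(P, U) = -10 + 6 = -4)
T = -4
sqrt(T + n) = sqrt(-4 - 267) = sqrt(-271) = I*sqrt(271)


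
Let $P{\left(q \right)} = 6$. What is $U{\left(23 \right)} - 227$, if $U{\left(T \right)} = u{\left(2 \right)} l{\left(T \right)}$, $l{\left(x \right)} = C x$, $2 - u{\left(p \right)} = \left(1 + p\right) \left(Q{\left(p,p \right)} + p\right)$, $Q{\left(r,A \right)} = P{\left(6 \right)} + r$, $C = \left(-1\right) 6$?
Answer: $3637$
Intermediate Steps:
$C = -6$
$Q{\left(r,A \right)} = 6 + r$
$u{\left(p \right)} = 2 - \left(1 + p\right) \left(6 + 2 p\right)$ ($u{\left(p \right)} = 2 - \left(1 + p\right) \left(\left(6 + p\right) + p\right) = 2 - \left(1 + p\right) \left(6 + 2 p\right)$)
$l{\left(x \right)} = - 6 x$
$U{\left(T \right)} = 168 T$ ($U{\left(T \right)} = \left(-4 - 16 - 2 \cdot 2^{2}\right) \left(- 6 T\right) = \left(-4 - 16 - 8\right) \left(- 6 T\right) = - 28 \left(- 6 T\right) = 168 T$)
$U{\left(23 \right)} - 227 = 168 \cdot 23 - 227 = 3864 - 227 = 3637$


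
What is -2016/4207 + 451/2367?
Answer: -410645/1422567 ≈ -0.28866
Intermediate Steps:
-2016/4207 + 451/2367 = -2016*1/4207 + 451*(1/2367) = -288/601 + 451/2367 = -410645/1422567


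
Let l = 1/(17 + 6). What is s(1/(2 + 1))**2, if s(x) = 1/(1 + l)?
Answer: 529/576 ≈ 0.91840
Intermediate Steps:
l = 1/23 ≈ 0.043478
s(x) = 23/24 (s(x) = 1/(1 + 1/23) = 1/(24/23) = 23/24)
s(1/(2 + 1))**2 = (23/24)**2 = 529/576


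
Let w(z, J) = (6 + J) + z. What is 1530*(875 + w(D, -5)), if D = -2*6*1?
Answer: 1321920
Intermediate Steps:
D = -12 (D = -12*1 = -12)
w(z, J) = 6 + J + z
1530*(875 + w(D, -5)) = 1530*(875 + (6 - 5 - 12)) = 1530*(875 - 11) = 1530*864 = 1321920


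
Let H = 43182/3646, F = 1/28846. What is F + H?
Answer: 622815809/52586258 ≈ 11.844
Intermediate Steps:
F = 1/28846 ≈ 3.4667e-5
H = 21591/1823 (H = 43182*(1/3646) = 21591/1823 ≈ 11.844)
F + H = 1/28846 + 21591/1823 = 622815809/52586258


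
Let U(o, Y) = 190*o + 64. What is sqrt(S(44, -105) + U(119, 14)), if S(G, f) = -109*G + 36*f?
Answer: sqrt(14098) ≈ 118.73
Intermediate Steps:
U(o, Y) = 64 + 190*o
sqrt(S(44, -105) + U(119, 14)) = sqrt((-109*44 + 36*(-105)) + (64 + 190*119)) = sqrt((-4796 - 3780) + (64 + 22610)) = sqrt(-8576 + 22674) = sqrt(14098)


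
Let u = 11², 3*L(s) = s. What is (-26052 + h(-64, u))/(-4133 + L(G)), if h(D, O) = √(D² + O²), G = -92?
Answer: 78156/12491 - 3*√18737/12491 ≈ 6.2241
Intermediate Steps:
L(s) = s/3
u = 121
(-26052 + h(-64, u))/(-4133 + L(G)) = (-26052 + √((-64)² + 121²))/(-4133 + (⅓)*(-92)) = (-26052 + √(4096 + 14641))/(-4133 - 92/3) = (-26052 + √18737)/(-12491/3) = (-26052 + √18737)*(-3/12491) = 78156/12491 - 3*√18737/12491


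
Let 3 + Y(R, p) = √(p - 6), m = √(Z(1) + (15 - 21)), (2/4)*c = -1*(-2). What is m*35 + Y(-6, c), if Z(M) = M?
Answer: -3 + I*√2 + 35*I*√5 ≈ -3.0 + 79.677*I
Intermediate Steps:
c = 4 (c = 2*(-1*(-2)) = 2*2 = 4)
m = I*√5 (m = √(1 + (15 - 21)) = √(1 - 6) = √(-5) = I*√5 ≈ 2.2361*I)
Y(R, p) = -3 + √(-6 + p) (Y(R, p) = -3 + √(p - 6) = -3 + √(-6 + p))
m*35 + Y(-6, c) = (I*√5)*35 + (-3 + √(-6 + 4)) = 35*I*√5 + (-3 + √(-2)) = 35*I*√5 + (-3 + I*√2) = -3 + I*√2 + 35*I*√5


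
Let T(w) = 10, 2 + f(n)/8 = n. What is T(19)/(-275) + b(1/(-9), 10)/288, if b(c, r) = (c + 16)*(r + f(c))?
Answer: -267143/641520 ≈ -0.41642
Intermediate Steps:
f(n) = -16 + 8*n
b(c, r) = (16 + c)*(-16 + r + 8*c) (b(c, r) = (c + 16)*(r + (-16 + 8*c)) = (16 + c)*(-16 + r + 8*c))
T(19)/(-275) + b(1/(-9), 10)/288 = 10/(-275) + (-256 + 8*(1/(-9))² + 16*10 + 112/(-9) + 10/(-9))/288 = 10*(-1/275) + (-256 + 8*(-⅑)² + 160 + 112*(-⅑) - ⅑*10)*(1/288) = -2/55 + (-256 + 8*(1/81) + 160 - 112/9 - 10/9)*(1/288) = -2/55 + (-256 + 8/81 + 160 - 112/9 - 10/9)*(1/288) = -2/55 - 8866/81*1/288 = -2/55 - 4433/11664 = -267143/641520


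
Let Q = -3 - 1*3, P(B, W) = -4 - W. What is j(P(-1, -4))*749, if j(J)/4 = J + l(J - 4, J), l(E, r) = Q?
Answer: -17976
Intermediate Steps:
Q = -6 (Q = -3 - 3 = -6)
l(E, r) = -6
j(J) = -24 + 4*J (j(J) = 4*(J - 6) = 4*(-6 + J) = -24 + 4*J)
j(P(-1, -4))*749 = (-24 + 4*(-4 - 1*(-4)))*749 = (-24 + 4*(-4 + 4))*749 = (-24 + 4*0)*749 = (-24 + 0)*749 = -24*749 = -17976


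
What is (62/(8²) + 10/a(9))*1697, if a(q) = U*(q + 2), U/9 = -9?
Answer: 46329797/28512 ≈ 1624.9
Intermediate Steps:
U = -81 (U = 9*(-9) = -81)
a(q) = -162 - 81*q (a(q) = -81*(q + 2) = -81*(2 + q) = -162 - 81*q)
(62/(8²) + 10/a(9))*1697 = (62/(8²) + 10/(-162 - 81*9))*1697 = (62/64 + 10/(-162 - 729))*1697 = (62*(1/64) + 10/(-891))*1697 = (31/32 + 10*(-1/891))*1697 = (31/32 - 10/891)*1697 = (27301/28512)*1697 = 46329797/28512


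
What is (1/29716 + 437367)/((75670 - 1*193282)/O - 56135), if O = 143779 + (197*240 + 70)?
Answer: -2484064961555717/318827243906332 ≈ -7.7913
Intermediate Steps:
O = 191129 (O = 143779 + (47280 + 70) = 143779 + 47350 = 191129)
(1/29716 + 437367)/((75670 - 1*193282)/O - 56135) = (1/29716 + 437367)/((75670 - 1*193282)/191129 - 56135) = (1/29716 + 437367)/((75670 - 193282)*(1/191129) - 56135) = 12996797773/(29716*(-117612*1/191129 - 56135)) = 12996797773/(29716*(-117612/191129 - 56135)) = 12996797773/(29716*(-10729144027/191129)) = (12996797773/29716)*(-191129/10729144027) = -2484064961555717/318827243906332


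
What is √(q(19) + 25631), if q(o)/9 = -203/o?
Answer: √9218078/19 ≈ 159.80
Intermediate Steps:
q(o) = -1827/o (q(o) = 9*(-203/o) = -1827/o)
√(q(19) + 25631) = √(-1827/19 + 25631) = √(485162/19) = √9218078/19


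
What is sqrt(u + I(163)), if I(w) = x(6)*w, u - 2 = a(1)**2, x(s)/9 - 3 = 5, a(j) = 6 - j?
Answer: 3*sqrt(1307) ≈ 108.46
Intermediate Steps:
x(s) = 72 (x(s) = 27 + 9*5 = 27 + 45 = 72)
u = 27 (u = 2 + (6 - 1*1)**2 = 2 + (6 - 1)**2 = 2 + 5**2 = 2 + 25 = 27)
I(w) = 72*w
sqrt(u + I(163)) = sqrt(27 + 72*163) = sqrt(27 + 11736) = sqrt(11763) = 3*sqrt(1307)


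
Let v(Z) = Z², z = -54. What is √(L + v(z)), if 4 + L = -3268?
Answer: 2*I*√89 ≈ 18.868*I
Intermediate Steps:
L = -3272 (L = -4 - 3268 = -3272)
√(L + v(z)) = √(-3272 + (-54)²) = √(-3272 + 2916) = √(-356) = 2*I*√89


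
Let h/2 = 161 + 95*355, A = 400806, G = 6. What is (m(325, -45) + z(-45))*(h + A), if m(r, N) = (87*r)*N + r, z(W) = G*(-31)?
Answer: -596141800408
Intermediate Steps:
z(W) = -186 (z(W) = 6*(-31) = -186)
h = 67772 (h = 2*(161 + 95*355) = 2*(161 + 33725) = 2*33886 = 67772)
m(r, N) = r + 87*N*r (m(r, N) = 87*N*r + r = r + 87*N*r)
(m(325, -45) + z(-45))*(h + A) = (325*(1 + 87*(-45)) - 186)*(67772 + 400806) = (325*(1 - 3915) - 186)*468578 = (325*(-3914) - 186)*468578 = (-1272050 - 186)*468578 = -1272236*468578 = -596141800408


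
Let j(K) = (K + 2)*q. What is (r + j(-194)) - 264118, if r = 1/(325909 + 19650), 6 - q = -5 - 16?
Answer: -93059729817/345559 ≈ -2.6930e+5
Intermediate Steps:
q = 27 (q = 6 - (-5 - 16) = 6 - 1*(-21) = 6 + 21 = 27)
j(K) = 54 + 27*K (j(K) = (K + 2)*27 = (2 + K)*27 = 54 + 27*K)
r = 1/345559 ≈ 2.8939e-6
(r + j(-194)) - 264118 = (1/345559 + (54 + 27*(-194))) - 264118 = (1/345559 + (54 - 5238)) - 264118 = (1/345559 - 5184) - 264118 = -1791377855/345559 - 264118 = -93059729817/345559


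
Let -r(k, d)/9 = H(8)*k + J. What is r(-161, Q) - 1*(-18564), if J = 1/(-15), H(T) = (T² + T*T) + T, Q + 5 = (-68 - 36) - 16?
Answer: 1078143/5 ≈ 2.1563e+5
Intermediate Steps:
Q = -125 (Q = -5 + ((-68 - 36) - 16) = -5 + (-104 - 16) = -5 - 120 = -125)
H(T) = T + 2*T² (H(T) = (T² + T²) + T = 2*T² + T = T + 2*T²)
J = -1/15 ≈ -0.066667
r(k, d) = ⅗ - 1224*k (r(k, d) = -9*((8*(1 + 2*8))*k - 1/15) = -9*((8*(1 + 16))*k - 1/15) = -9*((8*17)*k - 1/15) = -9*(136*k - 1/15) = -9*(-1/15 + 136*k) = ⅗ - 1224*k)
r(-161, Q) - 1*(-18564) = (⅗ - 1224*(-161)) - 1*(-18564) = (⅗ + 197064) + 18564 = 985323/5 + 18564 = 1078143/5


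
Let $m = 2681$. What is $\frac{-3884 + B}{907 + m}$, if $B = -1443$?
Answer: $- \frac{5327}{3588} \approx -1.4847$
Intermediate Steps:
$\frac{-3884 + B}{907 + m} = \frac{-3884 - 1443}{907 + 2681} = - \frac{5327}{3588}$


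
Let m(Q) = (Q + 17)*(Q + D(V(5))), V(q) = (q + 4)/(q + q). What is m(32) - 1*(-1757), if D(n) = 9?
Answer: 3766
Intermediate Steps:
V(q) = (4 + q)/(2*q) (V(q) = (4 + q)/((2*q)) = (4 + q)*(1/(2*q)) = (4 + q)/(2*q))
m(Q) = (9 + Q)*(17 + Q) (m(Q) = (Q + 17)*(Q + 9) = (17 + Q)*(9 + Q) = (9 + Q)*(17 + Q))
m(32) - 1*(-1757) = (153 + 32² + 26*32) - 1*(-1757) = (153 + 1024 + 832) + 1757 = 2009 + 1757 = 3766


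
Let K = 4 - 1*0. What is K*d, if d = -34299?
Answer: -137196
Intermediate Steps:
K = 4 (K = 4 + 0 = 4)
K*d = 4*(-34299) = -137196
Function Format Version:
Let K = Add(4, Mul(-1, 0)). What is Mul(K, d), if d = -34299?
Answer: -137196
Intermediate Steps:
K = 4 (K = Add(4, 0) = 4)
Mul(K, d) = Mul(4, -34299) = -137196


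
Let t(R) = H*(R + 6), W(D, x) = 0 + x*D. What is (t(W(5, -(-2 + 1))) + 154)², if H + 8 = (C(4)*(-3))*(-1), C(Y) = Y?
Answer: 39204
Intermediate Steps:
H = 4 (H = -8 + (4*(-3))*(-1) = -8 - 12*(-1) = -8 + 12 = 4)
W(D, x) = D*x (W(D, x) = 0 + D*x = D*x)
t(R) = 24 + 4*R (t(R) = 4*(R + 6) = 4*(6 + R) = 24 + 4*R)
(t(W(5, -(-2 + 1))) + 154)² = ((24 + 4*(5*(-(-2 + 1)))) + 154)² = ((24 + 4*(5*(-1*(-1)))) + 154)² = ((24 + 4*(5*1)) + 154)² = ((24 + 4*5) + 154)² = ((24 + 20) + 154)² = (44 + 154)² = 198² = 39204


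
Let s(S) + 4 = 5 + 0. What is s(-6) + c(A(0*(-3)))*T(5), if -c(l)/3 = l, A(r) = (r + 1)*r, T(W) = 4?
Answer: 1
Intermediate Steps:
A(r) = r*(1 + r) (A(r) = (1 + r)*r = r*(1 + r))
c(l) = -3*l
s(S) = 1 (s(S) = -4 + (5 + 0) = -4 + 5 = 1)
s(-6) + c(A(0*(-3)))*T(5) = 1 - 3*0*(-3)*(1 + 0*(-3))*4 = 1 - 0*(1 + 0)*4 = 1 - 0*4 = 1 - 3*0*4 = 1 + 0*4 = 1 + 0 = 1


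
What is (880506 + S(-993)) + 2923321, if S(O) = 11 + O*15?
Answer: 3788943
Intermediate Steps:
S(O) = 11 + 15*O
(880506 + S(-993)) + 2923321 = (880506 + (11 + 15*(-993))) + 2923321 = (880506 + (11 - 14895)) + 2923321 = (880506 - 14884) + 2923321 = 865622 + 2923321 = 3788943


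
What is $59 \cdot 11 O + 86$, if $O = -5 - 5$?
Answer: $-6404$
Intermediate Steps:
$O = -10$
$59 \cdot 11 O + 86 = 59 \cdot 11 \left(-10\right) + 86 = 59 \left(-110\right) + 86 = -6490 + 86 = -6404$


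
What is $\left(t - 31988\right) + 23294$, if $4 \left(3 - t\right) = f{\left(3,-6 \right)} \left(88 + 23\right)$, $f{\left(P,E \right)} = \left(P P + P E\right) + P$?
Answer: $- \frac{17049}{2} \approx -8524.5$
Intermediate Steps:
$f{\left(P,E \right)} = P + P^{2} + E P$ ($f{\left(P,E \right)} = \left(P^{2} + E P\right) + P = P + P^{2} + E P$)
$t = \frac{339}{2}$ ($t = 3 - \frac{3 \left(1 - 6 + 3\right) \left(88 + 23\right)}{4} = 3 - \frac{3 \left(-2\right) 111}{4} = 3 - \frac{\left(-6\right) 111}{4} = 3 - - \frac{333}{2} = 3 + \frac{333}{2} = \frac{339}{2} \approx 169.5$)
$\left(t - 31988\right) + 23294 = \left(\frac{339}{2} - 31988\right) + 23294 = - \frac{63637}{2} + 23294 = - \frac{17049}{2}$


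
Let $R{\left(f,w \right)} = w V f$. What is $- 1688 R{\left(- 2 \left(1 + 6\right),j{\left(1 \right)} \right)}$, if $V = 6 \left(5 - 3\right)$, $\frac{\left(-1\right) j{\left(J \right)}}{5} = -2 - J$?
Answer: $4253760$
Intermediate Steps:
$j{\left(J \right)} = 10 + 5 J$ ($j{\left(J \right)} = - 5 \left(-2 - J\right) = 10 + 5 J$)
$V = 12$ ($V = 6 \cdot 2 = 12$)
$R{\left(f,w \right)} = 12 f w$ ($R{\left(f,w \right)} = w 12 f = 12 w f = 12 f w$)
$- 1688 R{\left(- 2 \left(1 + 6\right),j{\left(1 \right)} \right)} = - 1688 \cdot 12 \left(- 2 \left(1 + 6\right)\right) \left(10 + 5 \cdot 1\right) = - 1688 \cdot 12 \left(\left(-2\right) 7\right) \left(10 + 5\right) = - 1688 \cdot 12 \left(-14\right) 15 = \left(-1688\right) \left(-2520\right) = 4253760$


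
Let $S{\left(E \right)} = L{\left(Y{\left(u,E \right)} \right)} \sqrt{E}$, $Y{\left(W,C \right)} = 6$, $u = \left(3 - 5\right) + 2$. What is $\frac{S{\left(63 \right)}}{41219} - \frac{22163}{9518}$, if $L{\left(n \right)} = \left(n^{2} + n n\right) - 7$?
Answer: $- \frac{22163}{9518} + \frac{195 \sqrt{7}}{41219} \approx -2.316$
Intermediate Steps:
$u = 0$ ($u = -2 + 2 = 0$)
$L{\left(n \right)} = -7 + 2 n^{2}$ ($L{\left(n \right)} = \left(n^{2} + n^{2}\right) - 7 = 2 n^{2} - 7 = -7 + 2 n^{2}$)
$S{\left(E \right)} = 65 \sqrt{E}$ ($S{\left(E \right)} = \left(-7 + 2 \cdot 6^{2}\right) \sqrt{E} = \left(-7 + 2 \cdot 36\right) \sqrt{E} = \left(-7 + 72\right) \sqrt{E} = 65 \sqrt{E}$)
$\frac{S{\left(63 \right)}}{41219} - \frac{22163}{9518} = \frac{65 \sqrt{63}}{41219} - \frac{22163}{9518} = 65 \cdot 3 \sqrt{7} \cdot \frac{1}{41219} - \frac{22163}{9518} = 195 \sqrt{7} \cdot \frac{1}{41219} - \frac{22163}{9518} = \frac{195 \sqrt{7}}{41219} - \frac{22163}{9518} = - \frac{22163}{9518} + \frac{195 \sqrt{7}}{41219}$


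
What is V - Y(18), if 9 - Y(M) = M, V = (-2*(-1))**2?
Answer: 13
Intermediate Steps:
V = 4 (V = 2**2 = 4)
Y(M) = 9 - M
V - Y(18) = 4 - (9 - 1*18) = 4 - (9 - 18) = 4 - 1*(-9) = 4 + 9 = 13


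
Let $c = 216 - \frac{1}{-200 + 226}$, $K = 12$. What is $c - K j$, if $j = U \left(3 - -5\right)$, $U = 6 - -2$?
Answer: $- \frac{14353}{26} \approx -552.04$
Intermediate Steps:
$U = 8$ ($U = 6 + 2 = 8$)
$c = \frac{5615}{26}$ ($c = 216 - \frac{1}{26} = \frac{5615}{26} \approx 215.96$)
$j = 64$ ($j = 8 \left(3 - -5\right) = 8 \left(3 + 5\right) = 8 \cdot 8 = 64$)
$c - K j = \frac{5615}{26} - 12 \cdot 64 = \frac{5615}{26} - 768 = - \frac{14353}{26}$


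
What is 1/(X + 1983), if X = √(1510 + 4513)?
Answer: 1983/3926266 - √6023/3926266 ≈ 0.00048529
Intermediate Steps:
X = √6023 ≈ 77.608
1/(X + 1983) = 1/(√6023 + 1983) = 1/(1983 + √6023)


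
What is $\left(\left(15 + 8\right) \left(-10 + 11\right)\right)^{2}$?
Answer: $529$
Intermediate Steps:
$\left(\left(15 + 8\right) \left(-10 + 11\right)\right)^{2} = \left(23 \cdot 1\right)^{2} = 23^{2} = 529$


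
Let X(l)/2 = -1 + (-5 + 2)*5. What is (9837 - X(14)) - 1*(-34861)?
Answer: 44730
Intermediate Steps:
X(l) = -32 (X(l) = 2*(-1 + (-5 + 2)*5) = 2*(-1 - 3*5) = 2*(-1 - 15) = 2*(-16) = -32)
(9837 - X(14)) - 1*(-34861) = (9837 - 1*(-32)) - 1*(-34861) = (9837 + 32) + 34861 = 9869 + 34861 = 44730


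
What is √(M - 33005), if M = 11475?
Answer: I*√21530 ≈ 146.73*I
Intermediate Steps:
√(M - 33005) = √(11475 - 33005) = √(-21530) = I*√21530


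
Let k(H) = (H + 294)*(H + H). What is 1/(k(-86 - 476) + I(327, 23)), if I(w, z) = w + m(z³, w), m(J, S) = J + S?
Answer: 1/314053 ≈ 3.1842e-6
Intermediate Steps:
I(w, z) = z³ + 2*w (I(w, z) = w + (z³ + w) = w + (w + z³) = z³ + 2*w)
k(H) = 2*H*(294 + H) (k(H) = (294 + H)*(2*H) = 2*H*(294 + H))
1/(k(-86 - 476) + I(327, 23)) = 1/(2*(-86 - 476)*(294 + (-86 - 476)) + (23³ + 2*327)) = 1/(2*(-562)*(294 - 562) + (12167 + 654)) = 1/(2*(-562)*(-268) + 12821) = 1/(301232 + 12821) = 1/314053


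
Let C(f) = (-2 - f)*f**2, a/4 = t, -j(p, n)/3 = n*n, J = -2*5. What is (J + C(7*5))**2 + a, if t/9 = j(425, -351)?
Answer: 2041956517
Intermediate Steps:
J = -10
j(p, n) = -3*n**2 (j(p, n) = -3*n*n = -3*n**2)
t = -3326427 (t = 9*(-3*(-351)**2) = 9*(-3*123201) = 9*(-369603) = -3326427)
a = -13305708 (a = 4*(-3326427) = -13305708)
C(f) = f**2*(-2 - f)
(J + C(7*5))**2 + a = (-10 + (7*5)**2*(-2 - 7*5))**2 - 13305708 = (-10 + 35**2*(-2 - 1*35))**2 - 13305708 = (-10 + 1225*(-2 - 35))**2 - 13305708 = (-10 + 1225*(-37))**2 - 13305708 = (-10 - 45325)**2 - 13305708 = (-45335)**2 - 13305708 = 2055262225 - 13305708 = 2041956517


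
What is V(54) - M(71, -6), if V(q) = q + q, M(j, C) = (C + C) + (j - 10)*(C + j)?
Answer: -3845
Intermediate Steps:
M(j, C) = 2*C + (-10 + j)*(C + j)
V(q) = 2*q
V(54) - M(71, -6) = 2*54 - (71² - 10*71 - 8*(-6) - 6*71) = 108 - (5041 - 710 + 48 - 426) = 108 - 1*3953 = 108 - 3953 = -3845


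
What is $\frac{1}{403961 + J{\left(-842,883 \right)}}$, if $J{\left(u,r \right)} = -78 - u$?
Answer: $\frac{1}{404725} \approx 2.4708 \cdot 10^{-6}$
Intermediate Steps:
$\frac{1}{403961 + J{\left(-842,883 \right)}} = \frac{1}{403961 - -764} = \frac{1}{403961 + \left(-78 + 842\right)} = \frac{1}{403961 + 764} = \frac{1}{404725}$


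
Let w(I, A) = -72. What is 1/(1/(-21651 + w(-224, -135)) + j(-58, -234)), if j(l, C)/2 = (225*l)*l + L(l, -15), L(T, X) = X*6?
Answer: 21723/32880367259 ≈ 6.6067e-7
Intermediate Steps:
L(T, X) = 6*X
j(l, C) = -180 + 450*l**2 (j(l, C) = 2*((225*l)*l + 6*(-15)) = 2*(225*l**2 - 90) = 2*(-90 + 225*l**2) = -180 + 450*l**2)
1/(1/(-21651 + w(-224, -135)) + j(-58, -234)) = 1/(1/(-21651 - 72) + (-180 + 450*(-58)**2)) = 1/(1/(-21723) + (-180 + 450*3364)) = 1/(-1/21723 + (-180 + 1513800)) = 1/(-1/21723 + 1513620) = 1/(32880367259/21723) = 21723/32880367259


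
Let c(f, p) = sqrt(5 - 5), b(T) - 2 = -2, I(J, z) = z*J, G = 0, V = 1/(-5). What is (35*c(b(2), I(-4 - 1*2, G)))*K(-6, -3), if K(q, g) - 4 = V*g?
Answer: 0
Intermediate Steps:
V = -1/5 ≈ -0.20000
K(q, g) = 4 - g/5
I(J, z) = J*z
b(T) = 0 (b(T) = 2 - 2 = 0)
c(f, p) = 0 (c(f, p) = sqrt(0) = 0)
(35*c(b(2), I(-4 - 1*2, G)))*K(-6, -3) = (35*0)*(4 - 1/5*(-3)) = 0*(4 + 3/5) = 0*(23/5) = 0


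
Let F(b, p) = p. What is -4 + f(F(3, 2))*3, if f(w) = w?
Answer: 2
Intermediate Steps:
-4 + f(F(3, 2))*3 = -4 + 2*3 = -4 + 6 = 2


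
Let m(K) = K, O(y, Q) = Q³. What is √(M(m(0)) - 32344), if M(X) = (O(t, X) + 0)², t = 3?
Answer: 2*I*√8086 ≈ 179.84*I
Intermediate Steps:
M(X) = X⁶ (M(X) = (X³ + 0)² = (X³)² = X⁶)
√(M(m(0)) - 32344) = √(0⁶ - 32344) = √(0 - 32344) = √(-32344) = 2*I*√8086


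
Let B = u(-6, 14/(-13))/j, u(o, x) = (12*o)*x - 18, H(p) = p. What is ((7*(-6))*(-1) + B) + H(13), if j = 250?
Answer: 89762/1625 ≈ 55.238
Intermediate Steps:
u(o, x) = -18 + 12*o*x (u(o, x) = 12*o*x - 18 = -18 + 12*o*x)
B = 387/1625 (B = (-18 + 12*(-6)*(14/(-13)))/250 = (-18 + 12*(-6)*(14*(-1/13)))*(1/250) = (-18 + 12*(-6)*(-14/13))*(1/250) = (-18 + 1008/13)*(1/250) = (774/13)*(1/250) = 387/1625 ≈ 0.23815)
((7*(-6))*(-1) + B) + H(13) = ((7*(-6))*(-1) + 387/1625) + 13 = (-42*(-1) + 387/1625) + 13 = (42 + 387/1625) + 13 = 68637/1625 + 13 = 89762/1625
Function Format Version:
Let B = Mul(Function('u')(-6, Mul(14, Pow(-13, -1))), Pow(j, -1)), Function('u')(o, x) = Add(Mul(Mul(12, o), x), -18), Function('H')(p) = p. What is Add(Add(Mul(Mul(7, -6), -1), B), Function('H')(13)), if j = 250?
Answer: Rational(89762, 1625) ≈ 55.238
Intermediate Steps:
Function('u')(o, x) = Add(-18, Mul(12, o, x)) (Function('u')(o, x) = Add(Mul(12, o, x), -18) = Add(-18, Mul(12, o, x)))
B = Rational(387, 1625) (B = Mul(Add(-18, Mul(12, -6, Mul(14, Pow(-13, -1)))), Pow(250, -1)) = Mul(Add(-18, Mul(12, -6, Mul(14, Rational(-1, 13)))), Rational(1, 250)) = Mul(Add(-18, Mul(12, -6, Rational(-14, 13))), Rational(1, 250)) = Mul(Add(-18, Rational(1008, 13)), Rational(1, 250)) = Mul(Rational(774, 13), Rational(1, 250)) = Rational(387, 1625) ≈ 0.23815)
Add(Add(Mul(Mul(7, -6), -1), B), Function('H')(13)) = Add(Add(Mul(Mul(7, -6), -1), Rational(387, 1625)), 13) = Add(Add(Mul(-42, -1), Rational(387, 1625)), 13) = Add(Add(42, Rational(387, 1625)), 13) = Add(Rational(68637, 1625), 13) = Rational(89762, 1625)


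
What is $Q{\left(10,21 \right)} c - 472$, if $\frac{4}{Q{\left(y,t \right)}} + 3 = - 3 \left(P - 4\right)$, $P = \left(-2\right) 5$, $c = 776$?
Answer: $- \frac{15304}{39} \approx -392.41$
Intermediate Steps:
$P = -10$
$Q{\left(y,t \right)} = \frac{4}{39}$ ($Q{\left(y,t \right)} = \frac{4}{-3 - 3 \left(-10 - 4\right)} = \frac{4}{-3 - -42} = \frac{4}{-3 + 42} = \frac{4}{39}$)
$Q{\left(10,21 \right)} c - 472 = \frac{4}{39} \cdot 776 - 472 = \frac{3104}{39} - 472 = - \frac{15304}{39}$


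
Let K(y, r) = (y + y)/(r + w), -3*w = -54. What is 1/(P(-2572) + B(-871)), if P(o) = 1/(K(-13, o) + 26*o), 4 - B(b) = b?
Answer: 85395531/74721088348 ≈ 0.0011429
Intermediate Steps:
B(b) = 4 - b
w = 18 (w = -1/3*(-54) = 18)
K(y, r) = 2*y/(18 + r) (K(y, r) = (y + y)/(r + 18) = (2*y)/(18 + r) = 2*y/(18 + r))
P(o) = 1/(-26/(18 + o) + 26*o) (P(o) = 1/(2*(-13)/(18 + o) + 26*o) = 1/(-26/(18 + o) + 26*o))
1/(P(-2572) + B(-871)) = 1/((18 - 2572)/(26*(-1 - 2572*(18 - 2572))) + (4 - 1*(-871))) = 1/((1/26)*(-2554)/(-1 - 2572*(-2554)) + (4 + 871)) = 1/((1/26)*(-2554)/(-1 + 6568888) + 875) = 1/((1/26)*(-2554)/6568887 + 875) = 1/((1/26)*(1/6568887)*(-2554) + 875) = 1/(-1277/85395531 + 875) = 1/(74721088348/85395531) = 85395531/74721088348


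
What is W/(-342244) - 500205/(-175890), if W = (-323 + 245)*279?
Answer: 1458498985/501644143 ≈ 2.9074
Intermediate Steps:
W = -21762 (W = -78*279 = -21762)
W/(-342244) - 500205/(-175890) = -21762/(-342244) - 500205/(-175890) = -21762*(-1/342244) - 500205*(-1/175890) = 10881/171122 + 33347/11726 = 1458498985/501644143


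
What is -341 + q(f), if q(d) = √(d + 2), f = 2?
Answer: -339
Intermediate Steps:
q(d) = √(2 + d)
-341 + q(f) = -341 + √(2 + 2) = -341 + √4 = -341 + 2 = -339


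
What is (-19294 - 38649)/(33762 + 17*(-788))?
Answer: -57943/20366 ≈ -2.8451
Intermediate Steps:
(-19294 - 38649)/(33762 + 17*(-788)) = -57943/(33762 - 13396) = -57943/20366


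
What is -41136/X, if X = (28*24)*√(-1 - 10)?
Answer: 857*I*√11/154 ≈ 18.457*I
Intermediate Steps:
X = 672*I*√11 (X = 672*√(-11) = 672*(I*√11) = 672*I*√11 ≈ 2228.8*I)
-41136/X = -41136*(-I*√11/7392) = -(-857)*I*√11/154 = 857*I*√11/154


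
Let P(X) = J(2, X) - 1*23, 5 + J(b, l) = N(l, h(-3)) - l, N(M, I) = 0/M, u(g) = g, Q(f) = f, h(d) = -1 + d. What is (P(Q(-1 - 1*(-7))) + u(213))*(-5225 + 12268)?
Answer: 1260697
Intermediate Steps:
N(M, I) = 0
J(b, l) = -5 - l (J(b, l) = -5 + (0 - l) = -5 - l)
P(X) = -28 - X (P(X) = (-5 - X) - 1*23 = (-5 - X) - 23 = -28 - X)
(P(Q(-1 - 1*(-7))) + u(213))*(-5225 + 12268) = ((-28 - (-1 - 1*(-7))) + 213)*(-5225 + 12268) = ((-28 - (-1 + 7)) + 213)*7043 = ((-28 - 1*6) + 213)*7043 = ((-28 - 6) + 213)*7043 = (-34 + 213)*7043 = 179*7043 = 1260697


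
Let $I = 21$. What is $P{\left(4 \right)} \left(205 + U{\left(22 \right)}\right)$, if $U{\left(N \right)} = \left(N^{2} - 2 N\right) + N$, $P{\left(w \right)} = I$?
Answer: $14007$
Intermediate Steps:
$P{\left(w \right)} = 21$
$U{\left(N \right)} = N^{2} - N$
$P{\left(4 \right)} \left(205 + U{\left(22 \right)}\right) = 21 \left(205 + 22 \left(-1 + 22\right)\right) = 21 \left(205 + 22 \cdot 21\right) = 21 \left(205 + 462\right) = 21 \cdot 667 = 14007$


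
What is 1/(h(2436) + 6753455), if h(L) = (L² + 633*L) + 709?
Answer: 1/14230248 ≈ 7.0273e-8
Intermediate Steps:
h(L) = 709 + L² + 633*L
1/(h(2436) + 6753455) = 1/((709 + 2436² + 633*2436) + 6753455) = 1/((709 + 5934096 + 1541988) + 6753455) = 1/(7476793 + 6753455) = 1/14230248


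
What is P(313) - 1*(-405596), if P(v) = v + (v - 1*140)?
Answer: 406082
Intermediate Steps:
P(v) = -140 + 2*v (P(v) = v + (v - 140) = v + (-140 + v) = -140 + 2*v)
P(313) - 1*(-405596) = (-140 + 2*313) - 1*(-405596) = (-140 + 626) + 405596 = 486 + 405596 = 406082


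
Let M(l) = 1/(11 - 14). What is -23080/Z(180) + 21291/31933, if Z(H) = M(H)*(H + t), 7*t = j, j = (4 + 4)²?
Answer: 3876368931/10569823 ≈ 366.74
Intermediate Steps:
M(l) = -⅓ (M(l) = 1/(-3) = -⅓)
j = 64 (j = 8² = 64)
t = 64/7 (t = (⅐)*64 = 64/7 ≈ 9.1429)
Z(H) = -64/21 - H/3 (Z(H) = -(H + 64/7)/3 = -(64/7 + H)/3 = -64/21 - H/3)
-23080/Z(180) + 21291/31933 = -23080/(-64/21 - ⅓*180) + 21291/31933 = -23080/(-64/21 - 60) + 21291*(1/31933) = -23080/(-1324/21) + 21291/31933 = -23080*(-21/1324) + 21291/31933 = 121170/331 + 21291/31933 = 3876368931/10569823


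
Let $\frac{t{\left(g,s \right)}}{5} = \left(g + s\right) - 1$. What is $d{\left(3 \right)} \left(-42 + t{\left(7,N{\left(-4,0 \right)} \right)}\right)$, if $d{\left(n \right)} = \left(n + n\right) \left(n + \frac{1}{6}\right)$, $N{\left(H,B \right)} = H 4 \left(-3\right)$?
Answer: $4332$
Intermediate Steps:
$N{\left(H,B \right)} = - 12 H$ ($N{\left(H,B \right)} = 4 H \left(-3\right) = - 12 H$)
$t{\left(g,s \right)} = -5 + 5 g + 5 s$ ($t{\left(g,s \right)} = 5 \left(\left(g + s\right) - 1\right) = 5 \left(-1 + g + s\right) = -5 + 5 g + 5 s$)
$d{\left(n \right)} = 2 n \left(\frac{1}{6} + n\right)$ ($d{\left(n \right)} = 2 n \left(n + \frac{1}{6}\right) = 2 n \left(\frac{1}{6} + n\right)$)
$d{\left(3 \right)} \left(-42 + t{\left(7,N{\left(-4,0 \right)} \right)}\right) = \frac{1}{3} \cdot 3 \left(1 + 6 \cdot 3\right) \left(-42 + \left(-5 + 5 \cdot 7 + 5 \left(\left(-12\right) \left(-4\right)\right)\right)\right) = \frac{1}{3} \cdot 3 \left(1 + 18\right) \left(-42 + \left(-5 + 35 + 5 \cdot 48\right)\right) = \frac{1}{3} \cdot 3 \cdot 19 \left(-42 + \left(-5 + 35 + 240\right)\right) = 19 \left(-42 + 270\right) = 19 \cdot 228 = 4332$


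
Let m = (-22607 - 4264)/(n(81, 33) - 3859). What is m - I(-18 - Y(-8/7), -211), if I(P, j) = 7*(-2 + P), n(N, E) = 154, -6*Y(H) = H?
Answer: 42347/285 ≈ 148.59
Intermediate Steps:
Y(H) = -H/6
I(P, j) = -14 + 7*P
m = 689/95 (m = (-22607 - 4264)/(154 - 3859) = -26871/(-3705) = -26871*(-1/3705) = 689/95 ≈ 7.2526)
m - I(-18 - Y(-8/7), -211) = 689/95 - (-14 + 7*(-18 - (-1)*(-8/7)/6)) = 689/95 - (-14 + 7*(-18 - (-1)*(-8*⅐)/6)) = 689/95 - (-14 + 7*(-18 - (-1)*(-8)/(6*7))) = 689/95 - (-14 + 7*(-18 - 1*4/21)) = 689/95 - (-14 + 7*(-18 - 4/21)) = 689/95 - (-14 + 7*(-382/21)) = 689/95 - (-14 - 382/3) = 689/95 - 1*(-424/3) = 689/95 + 424/3 = 42347/285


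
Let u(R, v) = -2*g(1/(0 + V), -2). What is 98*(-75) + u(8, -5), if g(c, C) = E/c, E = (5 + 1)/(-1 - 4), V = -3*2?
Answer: -36822/5 ≈ -7364.4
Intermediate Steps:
V = -6
E = -6/5 (E = 6/(-5) = 6*(-1/5) = -6/5 ≈ -1.2000)
g(c, C) = -6/(5*c)
u(R, v) = -72/5 (u(R, v) = -(-12)/(5*(1/(0 - 6))) = -(-12)/(5*(1/(-6))) = -(-12)/(5*(-1/6)) = -(-12)*(-6)/5 = -2*36/5 = -72/5)
98*(-75) + u(8, -5) = 98*(-75) - 72/5 = -7350 - 72/5 = -36822/5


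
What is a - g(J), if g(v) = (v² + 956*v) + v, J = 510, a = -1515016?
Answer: -2263186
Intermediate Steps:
g(v) = v² + 957*v
a - g(J) = -1515016 - 510*(957 + 510) = -1515016 - 510*1467 = -1515016 - 1*748170 = -1515016 - 748170 = -2263186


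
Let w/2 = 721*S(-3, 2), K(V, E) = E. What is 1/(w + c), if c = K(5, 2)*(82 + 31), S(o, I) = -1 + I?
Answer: 1/1668 ≈ 0.00059952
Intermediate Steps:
w = 1442 (w = 2*(721*(-1 + 2)) = 2*(721*1) = 2*721 = 1442)
c = 226 (c = 2*(82 + 31) = 2*113 = 226)
1/(w + c) = 1/(1442 + 226) = 1/1668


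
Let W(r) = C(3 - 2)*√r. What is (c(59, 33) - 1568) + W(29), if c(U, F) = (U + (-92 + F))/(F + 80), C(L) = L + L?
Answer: -1568 + 2*√29 ≈ -1557.2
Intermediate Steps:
C(L) = 2*L
W(r) = 2*√r (W(r) = (2*(3 - 2))*√r = (2*1)*√r = 2*√r)
c(U, F) = (-92 + F + U)/(80 + F)
(c(59, 33) - 1568) + W(29) = ((-92 + 33 + 59)/(80 + 33) - 1568) + 2*√29 = (0/113 - 1568) + 2*√29 = ((1/113)*0 - 1568) + 2*√29 = (0 - 1568) + 2*√29 = -1568 + 2*√29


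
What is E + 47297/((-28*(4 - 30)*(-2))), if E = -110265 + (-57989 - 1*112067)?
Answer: -408194673/1456 ≈ -2.8035e+5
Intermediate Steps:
E = -280321 (E = -110265 + (-57989 - 112067) = -110265 - 170056 = -280321)
E + 47297/((-28*(4 - 30)*(-2))) = -280321 + 47297/((-28*(4 - 30)*(-2))) = -280321 + 47297/((-(-728)*(-2))) = -280321 + 47297/((-28*52)) = -280321 + 47297/(-1456) = -280321 + 47297*(-1/1456) = -280321 - 47297/1456 = -408194673/1456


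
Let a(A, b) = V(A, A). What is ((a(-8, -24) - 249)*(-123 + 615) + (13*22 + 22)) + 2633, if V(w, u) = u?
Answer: -123503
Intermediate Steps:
a(A, b) = A
((a(-8, -24) - 249)*(-123 + 615) + (13*22 + 22)) + 2633 = ((-8 - 249)*(-123 + 615) + (13*22 + 22)) + 2633 = (-257*492 + (286 + 22)) + 2633 = (-126444 + 308) + 2633 = -126136 + 2633 = -123503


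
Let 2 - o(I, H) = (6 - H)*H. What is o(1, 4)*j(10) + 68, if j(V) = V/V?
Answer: 62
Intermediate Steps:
j(V) = 1
o(I, H) = 2 - H*(6 - H) (o(I, H) = 2 - (6 - H)*H = 2 - H*(6 - H))
o(1, 4)*j(10) + 68 = (2 + 4² - 6*4)*1 + 68 = (2 + 16 - 24)*1 + 68 = -6*1 + 68 = -6 + 68 = 62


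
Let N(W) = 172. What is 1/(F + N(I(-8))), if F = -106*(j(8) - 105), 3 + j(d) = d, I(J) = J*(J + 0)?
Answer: 1/10772 ≈ 9.2833e-5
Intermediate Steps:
I(J) = J² (I(J) = J*J = J²)
j(d) = -3 + d
F = 10600 (F = -106*((-3 + 8) - 105) = -106*(5 - 105) = -106*(-100) = 10600)
1/(F + N(I(-8))) = 1/(10600 + 172) = 1/10772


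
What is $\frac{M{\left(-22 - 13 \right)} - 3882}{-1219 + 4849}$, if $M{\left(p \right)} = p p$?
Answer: $- \frac{2657}{3630} \approx -0.73196$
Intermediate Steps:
$M{\left(p \right)} = p^{2}$
$\frac{M{\left(-22 - 13 \right)} - 3882}{-1219 + 4849} = \frac{\left(-22 - 13\right)^{2} - 3882}{-1219 + 4849} = \frac{\left(-22 - 13\right)^{2} - 3882}{3630} = \left(\left(-35\right)^{2} - 3882\right) \frac{1}{3630} = \left(1225 - 3882\right) \frac{1}{3630} = \left(-2657\right) \frac{1}{3630} = - \frac{2657}{3630}$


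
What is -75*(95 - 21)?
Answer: -5550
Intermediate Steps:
-75*(95 - 21) = -75*74 = -5550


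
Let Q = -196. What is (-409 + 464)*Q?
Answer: -10780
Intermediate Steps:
(-409 + 464)*Q = (-409 + 464)*(-196) = 55*(-196) = -10780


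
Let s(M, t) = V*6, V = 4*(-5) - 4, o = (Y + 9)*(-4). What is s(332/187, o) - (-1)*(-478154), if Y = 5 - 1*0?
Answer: -478298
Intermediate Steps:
Y = 5 (Y = 5 + 0 = 5)
o = -56 (o = (5 + 9)*(-4) = 14*(-4) = -56)
V = -24 (V = -20 - 4 = -24)
s(M, t) = -144 (s(M, t) = -24*6 = -144)
s(332/187, o) - (-1)*(-478154) = -144 - (-1)*(-478154) = -144 - 1*478154 = -144 - 478154 = -478298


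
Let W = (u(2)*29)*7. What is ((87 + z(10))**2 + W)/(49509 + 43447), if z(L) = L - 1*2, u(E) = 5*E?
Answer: 11055/92956 ≈ 0.11893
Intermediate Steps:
z(L) = -2 + L (z(L) = L - 2 = -2 + L)
W = 2030 (W = ((5*2)*29)*7 = (10*29)*7 = 290*7 = 2030)
((87 + z(10))**2 + W)/(49509 + 43447) = ((87 + (-2 + 10))**2 + 2030)/(49509 + 43447) = ((87 + 8)**2 + 2030)/92956 = (95**2 + 2030)*(1/92956) = (9025 + 2030)*(1/92956) = 11055*(1/92956) = 11055/92956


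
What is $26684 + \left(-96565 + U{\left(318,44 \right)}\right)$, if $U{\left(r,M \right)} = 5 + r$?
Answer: $-69558$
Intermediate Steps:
$26684 + \left(-96565 + U{\left(318,44 \right)}\right) = 26684 + \left(-96565 + \left(5 + 318\right)\right) = 26684 + \left(-96565 + 323\right) = 26684 - 96242 = -69558$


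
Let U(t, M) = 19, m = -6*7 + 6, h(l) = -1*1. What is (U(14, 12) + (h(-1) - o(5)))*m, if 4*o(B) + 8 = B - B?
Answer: -720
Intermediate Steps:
h(l) = -1
o(B) = -2 (o(B) = -2 + (B - B)/4 = -2 + (¼)*0 = -2 + 0 = -2)
m = -36 (m = -42 + 6 = -36)
(U(14, 12) + (h(-1) - o(5)))*m = (19 + (-1 - 1*(-2)))*(-36) = (19 + (-1 + 2))*(-36) = (19 + 1)*(-36) = 20*(-36) = -720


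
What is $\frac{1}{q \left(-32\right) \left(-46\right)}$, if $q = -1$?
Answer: $- \frac{1}{1472} \approx -0.00067935$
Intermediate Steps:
$\frac{1}{q \left(-32\right) \left(-46\right)} = \frac{1}{\left(-1\right) \left(-32\right) \left(-46\right)} = \frac{1}{32 \left(-46\right)} = \frac{1}{-1472} = - \frac{1}{1472}$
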